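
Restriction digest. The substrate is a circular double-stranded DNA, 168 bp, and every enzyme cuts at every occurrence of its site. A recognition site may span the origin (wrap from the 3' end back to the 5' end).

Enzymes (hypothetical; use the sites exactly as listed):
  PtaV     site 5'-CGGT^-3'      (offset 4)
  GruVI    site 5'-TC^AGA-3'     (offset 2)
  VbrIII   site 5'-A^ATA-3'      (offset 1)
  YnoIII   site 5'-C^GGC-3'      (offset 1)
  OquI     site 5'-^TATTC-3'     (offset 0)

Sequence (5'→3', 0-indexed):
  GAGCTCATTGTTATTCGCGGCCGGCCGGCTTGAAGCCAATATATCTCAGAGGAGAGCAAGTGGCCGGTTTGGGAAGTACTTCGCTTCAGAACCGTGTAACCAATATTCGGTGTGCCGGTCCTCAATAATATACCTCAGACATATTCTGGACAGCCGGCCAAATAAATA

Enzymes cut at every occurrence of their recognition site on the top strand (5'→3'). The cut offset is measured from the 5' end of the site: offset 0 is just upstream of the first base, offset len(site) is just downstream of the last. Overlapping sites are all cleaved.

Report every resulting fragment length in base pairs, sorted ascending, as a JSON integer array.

[1,3,4,4,4,5,5,6,7,8,8,9,9,12,14,14,15,19,21]

Per-enzyme occurrences:
  PtaV (CGGT, off=4): starts [64, 107, 115] → cuts [68, 111, 119]
  GruVI (TCAGA, off=2): starts [45, 85, 134] → cuts [47, 87, 136]
  VbrIII (AATA, off=1): starts [37, 101, 123, 126, 160, 164] → cuts [38, 102, 124, 127, 161, 165]
  YnoIII (CGGC, off=1): starts [17, 21, 25, 154] → cuts [18, 22, 26, 155]
  OquI (TATTC, off=0): starts [11, 103, 141] → cuts [11, 103, 141]

All cut coordinates (distinct, sorted): [11, 18, 22, 26, 38, 47, 68, 87, 102, 103, 111, 119, 124, 127, 136, 141, 155, 161, 165]

Fragment lengths:
  11→18: 7 bp
  18→22: 4 bp
  22→26: 4 bp
  26→38: 12 bp
  38→47: 9 bp
  47→68: 21 bp
  68→87: 19 bp
  87→102: 15 bp
  102→103: 1 bp
  103→111: 8 bp
  111→119: 8 bp
  119→124: 5 bp
  124→127: 3 bp
  127→136: 9 bp
  136→141: 5 bp
  141→155: 14 bp
  155→161: 6 bp
  161→165: 4 bp
  165→11 (wrap): 168-165+11 = 14 bp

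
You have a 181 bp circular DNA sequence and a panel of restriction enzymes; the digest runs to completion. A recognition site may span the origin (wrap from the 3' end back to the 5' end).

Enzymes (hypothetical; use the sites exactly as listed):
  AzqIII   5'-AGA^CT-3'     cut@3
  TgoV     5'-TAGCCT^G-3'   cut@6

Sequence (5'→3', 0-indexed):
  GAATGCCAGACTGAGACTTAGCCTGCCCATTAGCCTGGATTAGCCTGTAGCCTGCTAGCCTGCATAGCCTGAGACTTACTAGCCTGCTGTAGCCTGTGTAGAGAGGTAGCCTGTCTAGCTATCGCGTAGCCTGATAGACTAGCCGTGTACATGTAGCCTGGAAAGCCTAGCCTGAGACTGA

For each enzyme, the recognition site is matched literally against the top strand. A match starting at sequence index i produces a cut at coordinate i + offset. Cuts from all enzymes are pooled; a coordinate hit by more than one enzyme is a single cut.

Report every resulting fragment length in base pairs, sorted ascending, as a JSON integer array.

Per-enzyme occurrences:
  AzqIII (AGACT, off=3): starts [7, 13, 71, 135, 174] → cuts [10, 16, 74, 138, 177]
  TgoV (TAGCCTG, off=6): starts [18, 30, 40, 47, 55, 64, 79, 89, 106, 126, 153, 167] → cuts [24, 36, 46, 53, 61, 70, 85, 95, 112, 132, 159, 173]

All cut coordinates (distinct, sorted): [10, 16, 24, 36, 46, 53, 61, 70, 74, 85, 95, 112, 132, 138, 159, 173, 177]

Fragments:
  10→16: 6 bp
  16→24: 8 bp
  24→36: 12 bp
  36→46: 10 bp
  46→53: 7 bp
  53→61: 8 bp
  61→70: 9 bp
  70→74: 4 bp
  74→85: 11 bp
  85→95: 10 bp
  95→112: 17 bp
  112→132: 20 bp
  132→138: 6 bp
  138→159: 21 bp
  159→173: 14 bp
  173→177: 4 bp
  177→10 (wrap): 181-177+10 = 14 bp

[4,4,6,6,7,8,8,9,10,10,11,12,14,14,17,20,21]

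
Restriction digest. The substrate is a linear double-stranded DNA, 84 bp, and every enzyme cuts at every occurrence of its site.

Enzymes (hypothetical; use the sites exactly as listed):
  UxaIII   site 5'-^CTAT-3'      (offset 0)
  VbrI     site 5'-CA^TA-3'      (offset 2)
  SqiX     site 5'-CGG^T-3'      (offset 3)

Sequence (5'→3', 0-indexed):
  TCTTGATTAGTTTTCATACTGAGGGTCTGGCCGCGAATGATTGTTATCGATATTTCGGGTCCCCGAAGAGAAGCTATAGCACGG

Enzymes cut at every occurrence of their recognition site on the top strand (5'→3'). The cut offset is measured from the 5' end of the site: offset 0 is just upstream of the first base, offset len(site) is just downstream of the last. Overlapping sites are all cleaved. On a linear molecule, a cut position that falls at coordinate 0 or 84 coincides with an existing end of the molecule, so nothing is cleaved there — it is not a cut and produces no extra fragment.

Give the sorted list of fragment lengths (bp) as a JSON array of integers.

Scan for sites:
  UxaIII (CTAT, off=0): starts [73] → cuts [73]
  VbrI (CATA, off=2): starts [14] → cuts [16]
  SqiX (CGGT, off=3): no sites

All cut coordinates (distinct, sorted): [16, 73]

Fragment lengths:
  [0,16): 16 bp
  [16,73): 57 bp
  [73,84): 11 bp

[11,16,57]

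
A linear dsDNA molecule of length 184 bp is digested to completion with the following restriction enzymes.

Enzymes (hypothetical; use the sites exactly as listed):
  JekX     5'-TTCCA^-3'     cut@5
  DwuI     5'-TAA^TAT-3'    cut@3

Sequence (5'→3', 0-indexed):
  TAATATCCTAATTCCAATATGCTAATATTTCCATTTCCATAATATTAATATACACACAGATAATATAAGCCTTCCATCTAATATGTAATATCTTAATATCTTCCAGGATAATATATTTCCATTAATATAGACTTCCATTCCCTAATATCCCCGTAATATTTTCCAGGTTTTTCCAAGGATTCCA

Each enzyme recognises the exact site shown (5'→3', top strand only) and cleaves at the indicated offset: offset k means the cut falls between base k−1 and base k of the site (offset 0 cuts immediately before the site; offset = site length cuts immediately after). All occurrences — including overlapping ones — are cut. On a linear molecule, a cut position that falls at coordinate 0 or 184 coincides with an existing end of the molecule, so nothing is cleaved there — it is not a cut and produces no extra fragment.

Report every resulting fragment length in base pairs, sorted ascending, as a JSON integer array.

[3,3,4,5,6,6,6,7,8,8,8,9,9,9,9,10,10,11,12,13,13,15]

Per-enzyme occurrences:
  JekX (TTCCA, off=5): starts [11, 28, 34, 71, 100, 116, 132, 160, 170, 179] → cuts [16, 33, 39, 76, 105, 121, 137, 165, 175] (position 184 is a terminus of the linear molecule — no cut)
  DwuI (TAATAT, off=3): starts [0, 22, 39, 45, 60, 78, 85, 93, 108, 122, 142, 153] → cuts [3, 25, 42, 48, 63, 81, 88, 96, 111, 125, 145, 156]

All cut coordinates (distinct, sorted): [3, 16, 25, 33, 39, 42, 48, 63, 76, 81, 88, 96, 105, 111, 121, 125, 137, 145, 156, 165, 175]

Fragments:
  [0,3): 3 bp
  [3,16): 13 bp
  [16,25): 9 bp
  [25,33): 8 bp
  [33,39): 6 bp
  [39,42): 3 bp
  [42,48): 6 bp
  [48,63): 15 bp
  [63,76): 13 bp
  [76,81): 5 bp
  [81,88): 7 bp
  [88,96): 8 bp
  [96,105): 9 bp
  [105,111): 6 bp
  [111,121): 10 bp
  [121,125): 4 bp
  [125,137): 12 bp
  [137,145): 8 bp
  [145,156): 11 bp
  [156,165): 9 bp
  [165,175): 10 bp
  [175,184): 9 bp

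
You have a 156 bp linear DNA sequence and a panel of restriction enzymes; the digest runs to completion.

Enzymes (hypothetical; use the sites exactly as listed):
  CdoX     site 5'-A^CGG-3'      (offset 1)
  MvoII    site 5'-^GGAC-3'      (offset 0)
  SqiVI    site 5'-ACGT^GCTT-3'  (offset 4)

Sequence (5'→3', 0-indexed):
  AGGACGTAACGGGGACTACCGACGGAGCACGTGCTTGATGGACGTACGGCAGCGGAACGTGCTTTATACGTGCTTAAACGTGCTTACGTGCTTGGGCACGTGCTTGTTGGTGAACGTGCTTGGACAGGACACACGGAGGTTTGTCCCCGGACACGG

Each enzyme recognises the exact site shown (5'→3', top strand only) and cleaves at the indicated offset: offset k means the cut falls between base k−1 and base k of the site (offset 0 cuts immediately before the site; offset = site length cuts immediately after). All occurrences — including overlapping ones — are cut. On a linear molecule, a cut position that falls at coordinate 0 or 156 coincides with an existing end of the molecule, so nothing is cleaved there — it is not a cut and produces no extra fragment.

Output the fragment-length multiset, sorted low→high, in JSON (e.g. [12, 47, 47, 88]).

[1,3,3,4,5,5,7,7,7,8,8,10,10,10,11,12,14,15,16]

Per-enzyme occurrences:
  CdoX ACGG/1: at [8, 21, 45, 132, 152] ⇒ [9, 22, 46, 133, 153]
  MvoII GGAC/0: at [1, 12, 39, 121, 126, 148] ⇒ [1, 12, 39, 121, 126, 148]
  SqiVI ACGTGCTT/4: at [28, 56, 67, 77, 85, 97, 113] ⇒ [32, 60, 71, 81, 89, 101, 117]

Pooled cuts: [1, 9, 12, 22, 32, 39, 46, 60, 71, 81, 89, 101, 117, 121, 126, 133, 148, 153]

Fragments:
  [0,1): 1 bp
  [1,9): 8 bp
  [9,12): 3 bp
  [12,22): 10 bp
  [22,32): 10 bp
  [32,39): 7 bp
  [39,46): 7 bp
  [46,60): 14 bp
  [60,71): 11 bp
  [71,81): 10 bp
  [81,89): 8 bp
  [89,101): 12 bp
  [101,117): 16 bp
  [117,121): 4 bp
  [121,126): 5 bp
  [126,133): 7 bp
  [133,148): 15 bp
  [148,153): 5 bp
  [153,156): 3 bp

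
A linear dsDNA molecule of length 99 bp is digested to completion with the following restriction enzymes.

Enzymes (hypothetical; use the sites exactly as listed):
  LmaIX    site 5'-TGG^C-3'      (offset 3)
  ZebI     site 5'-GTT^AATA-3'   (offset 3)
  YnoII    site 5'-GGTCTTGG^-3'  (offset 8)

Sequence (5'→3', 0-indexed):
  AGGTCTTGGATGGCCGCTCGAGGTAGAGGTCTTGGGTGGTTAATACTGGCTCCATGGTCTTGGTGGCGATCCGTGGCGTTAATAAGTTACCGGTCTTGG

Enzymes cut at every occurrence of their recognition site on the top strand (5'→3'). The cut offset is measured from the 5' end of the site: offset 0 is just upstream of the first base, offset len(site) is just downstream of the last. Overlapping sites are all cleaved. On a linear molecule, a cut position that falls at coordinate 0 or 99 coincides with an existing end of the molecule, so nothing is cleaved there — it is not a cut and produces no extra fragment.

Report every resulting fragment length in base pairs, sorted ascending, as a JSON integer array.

[3,4,4,6,8,9,10,14,19,22]

Per-enzyme occurrences:
  LmaIX (TGGC, off=3): starts [10, 46, 63, 73] → cuts [13, 49, 66, 76]
  ZebI (GTTAATA, off=3): starts [38, 77] → cuts [41, 80]
  YnoII (GGTCTTGG, off=8): starts [1, 27, 55, 91] → cuts [9, 35, 63] (position 99 is a terminus of the linear molecule — no cut)

Pooled cuts: [9, 13, 35, 41, 49, 63, 66, 76, 80]

Fragments:
  [0,9): 9 bp
  [9,13): 4 bp
  [13,35): 22 bp
  [35,41): 6 bp
  [41,49): 8 bp
  [49,63): 14 bp
  [63,66): 3 bp
  [66,76): 10 bp
  [76,80): 4 bp
  [80,99): 19 bp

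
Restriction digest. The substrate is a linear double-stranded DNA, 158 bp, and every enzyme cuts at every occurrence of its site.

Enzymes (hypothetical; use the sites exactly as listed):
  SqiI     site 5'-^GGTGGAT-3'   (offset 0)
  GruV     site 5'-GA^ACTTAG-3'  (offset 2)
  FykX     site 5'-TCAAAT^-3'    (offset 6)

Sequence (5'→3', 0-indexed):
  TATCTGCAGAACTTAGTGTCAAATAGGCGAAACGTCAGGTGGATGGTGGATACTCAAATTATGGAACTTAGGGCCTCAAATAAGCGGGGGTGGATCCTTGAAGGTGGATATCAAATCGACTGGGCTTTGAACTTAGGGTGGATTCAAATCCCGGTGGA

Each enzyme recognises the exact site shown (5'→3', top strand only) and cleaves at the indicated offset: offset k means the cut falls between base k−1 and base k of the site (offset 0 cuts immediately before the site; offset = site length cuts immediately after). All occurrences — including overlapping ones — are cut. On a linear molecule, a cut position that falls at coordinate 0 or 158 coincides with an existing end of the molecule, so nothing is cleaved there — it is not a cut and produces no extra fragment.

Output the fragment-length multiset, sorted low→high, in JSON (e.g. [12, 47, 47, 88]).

Scan for sites:
  SqiI GGTGGAT/0: at [37, 44, 88, 102, 136] ⇒ [37, 44, 88, 102, 136]
  GruV GAACTTAG/2: at [8, 63, 128] ⇒ [10, 65, 130]
  FykX TCAAAT/6: at [18, 53, 75, 110, 143] ⇒ [24, 59, 81, 116, 149]

All cut coordinates (distinct, sorted): [10, 24, 37, 44, 59, 65, 81, 88, 102, 116, 130, 136, 149]

Fragments:
  [0,10): 10 bp
  [10,24): 14 bp
  [24,37): 13 bp
  [37,44): 7 bp
  [44,59): 15 bp
  [59,65): 6 bp
  [65,81): 16 bp
  [81,88): 7 bp
  [88,102): 14 bp
  [102,116): 14 bp
  [116,130): 14 bp
  [130,136): 6 bp
  [136,149): 13 bp
  [149,158): 9 bp

[6,6,7,7,9,10,13,13,14,14,14,14,15,16]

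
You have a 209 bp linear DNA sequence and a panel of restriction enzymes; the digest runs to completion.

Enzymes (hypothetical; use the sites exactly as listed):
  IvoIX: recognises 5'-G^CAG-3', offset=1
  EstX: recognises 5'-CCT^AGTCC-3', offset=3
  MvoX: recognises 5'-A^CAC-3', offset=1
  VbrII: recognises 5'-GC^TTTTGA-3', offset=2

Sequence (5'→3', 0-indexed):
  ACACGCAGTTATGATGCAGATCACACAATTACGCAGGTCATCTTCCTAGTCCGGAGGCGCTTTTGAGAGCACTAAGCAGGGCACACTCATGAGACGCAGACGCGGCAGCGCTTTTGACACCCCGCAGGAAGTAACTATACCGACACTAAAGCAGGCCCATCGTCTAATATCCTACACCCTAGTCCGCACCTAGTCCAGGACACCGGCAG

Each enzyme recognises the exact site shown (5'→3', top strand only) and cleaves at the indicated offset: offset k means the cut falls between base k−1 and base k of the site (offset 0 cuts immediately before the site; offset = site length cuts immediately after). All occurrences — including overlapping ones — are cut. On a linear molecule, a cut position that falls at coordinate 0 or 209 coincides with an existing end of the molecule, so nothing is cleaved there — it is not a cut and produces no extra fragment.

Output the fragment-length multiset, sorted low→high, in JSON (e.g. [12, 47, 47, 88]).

Per-enzyme occurrences:
  IvoIX GCAG/1: at [4, 15, 32, 75, 95, 104, 123, 150, 205] ⇒ [5, 16, 33, 76, 96, 105, 124, 151, 206]
  EstX CCTAGTCC/3: at [44, 177, 188] ⇒ [47, 180, 191]
  MvoX ACAC/1: at [0, 22, 82, 116, 142, 173, 199] ⇒ [1, 23, 83, 117, 143, 174, 200]
  VbrII GCTTTTGA/2: at [58, 109] ⇒ [60, 111]

All cut coordinates (distinct, sorted): [1, 5, 16, 23, 33, 47, 60, 76, 83, 96, 105, 111, 117, 124, 143, 151, 174, 180, 191, 200, 206]

Fragment lengths:
  [0,1): 1 bp
  [1,5): 4 bp
  [5,16): 11 bp
  [16,23): 7 bp
  [23,33): 10 bp
  [33,47): 14 bp
  [47,60): 13 bp
  [60,76): 16 bp
  [76,83): 7 bp
  [83,96): 13 bp
  [96,105): 9 bp
  [105,111): 6 bp
  [111,117): 6 bp
  [117,124): 7 bp
  [124,143): 19 bp
  [143,151): 8 bp
  [151,174): 23 bp
  [174,180): 6 bp
  [180,191): 11 bp
  [191,200): 9 bp
  [200,206): 6 bp
  [206,209): 3 bp

[1,3,4,6,6,6,6,7,7,7,8,9,9,10,11,11,13,13,14,16,19,23]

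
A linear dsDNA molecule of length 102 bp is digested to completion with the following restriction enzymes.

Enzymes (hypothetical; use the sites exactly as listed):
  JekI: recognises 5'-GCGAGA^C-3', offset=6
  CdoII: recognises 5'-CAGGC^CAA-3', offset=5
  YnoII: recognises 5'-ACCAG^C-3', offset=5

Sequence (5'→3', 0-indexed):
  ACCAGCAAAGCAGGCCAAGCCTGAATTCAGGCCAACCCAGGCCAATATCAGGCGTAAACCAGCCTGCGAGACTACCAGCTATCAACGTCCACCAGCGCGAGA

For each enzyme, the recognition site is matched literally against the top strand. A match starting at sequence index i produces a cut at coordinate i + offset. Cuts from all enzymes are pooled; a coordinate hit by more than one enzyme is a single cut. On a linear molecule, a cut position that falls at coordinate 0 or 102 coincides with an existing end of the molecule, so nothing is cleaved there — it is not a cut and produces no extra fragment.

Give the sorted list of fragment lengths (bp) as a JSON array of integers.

[5,7,7,9,10,10,17,17,20]

Per-enzyme occurrences:
  JekI (GCGAGAC, off=6): starts [65] → cuts [71]
  CdoII (CAGGCCAA, off=5): starts [10, 27, 37] → cuts [15, 32, 42]
  YnoII (ACCAGC, off=5): starts [0, 57, 73, 90] → cuts [5, 62, 78, 95]

All cut coordinates (distinct, sorted): [5, 15, 32, 42, 62, 71, 78, 95]

Fragments:
  [0,5): 5 bp
  [5,15): 10 bp
  [15,32): 17 bp
  [32,42): 10 bp
  [42,62): 20 bp
  [62,71): 9 bp
  [71,78): 7 bp
  [78,95): 17 bp
  [95,102): 7 bp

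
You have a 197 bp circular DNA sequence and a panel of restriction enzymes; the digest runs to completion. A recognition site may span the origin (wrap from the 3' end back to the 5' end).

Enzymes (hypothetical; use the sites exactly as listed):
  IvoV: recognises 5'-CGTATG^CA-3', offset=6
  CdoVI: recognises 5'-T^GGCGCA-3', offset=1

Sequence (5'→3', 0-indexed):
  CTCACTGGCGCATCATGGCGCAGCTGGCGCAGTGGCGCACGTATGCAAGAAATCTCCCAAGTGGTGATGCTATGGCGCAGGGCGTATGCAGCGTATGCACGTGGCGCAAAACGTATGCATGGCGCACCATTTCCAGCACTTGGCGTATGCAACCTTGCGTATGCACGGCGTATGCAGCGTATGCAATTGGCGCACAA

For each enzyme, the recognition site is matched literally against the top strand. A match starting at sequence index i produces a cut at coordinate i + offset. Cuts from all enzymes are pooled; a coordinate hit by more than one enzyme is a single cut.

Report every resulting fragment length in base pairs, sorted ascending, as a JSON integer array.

Per-enzyme occurrences:
  IvoV CGTATGCA/6: at [39, 82, 91, 111, 143, 157, 168, 177] ⇒ [45, 88, 97, 117, 149, 163, 174, 183]
  CdoVI TGGCGCA/1: at [5, 15, 24, 32, 72, 101, 119, 187] ⇒ [6, 16, 25, 33, 73, 102, 120, 188]

Pooled cuts: [6, 16, 25, 33, 45, 73, 88, 97, 102, 117, 120, 149, 163, 174, 183, 188]

Fragments:
  6→16: 10 bp
  16→25: 9 bp
  25→33: 8 bp
  33→45: 12 bp
  45→73: 28 bp
  73→88: 15 bp
  88→97: 9 bp
  97→102: 5 bp
  102→117: 15 bp
  117→120: 3 bp
  120→149: 29 bp
  149→163: 14 bp
  163→174: 11 bp
  174→183: 9 bp
  183→188: 5 bp
  188→6 (wrap): 197-188+6 = 15 bp

[3,5,5,8,9,9,9,10,11,12,14,15,15,15,28,29]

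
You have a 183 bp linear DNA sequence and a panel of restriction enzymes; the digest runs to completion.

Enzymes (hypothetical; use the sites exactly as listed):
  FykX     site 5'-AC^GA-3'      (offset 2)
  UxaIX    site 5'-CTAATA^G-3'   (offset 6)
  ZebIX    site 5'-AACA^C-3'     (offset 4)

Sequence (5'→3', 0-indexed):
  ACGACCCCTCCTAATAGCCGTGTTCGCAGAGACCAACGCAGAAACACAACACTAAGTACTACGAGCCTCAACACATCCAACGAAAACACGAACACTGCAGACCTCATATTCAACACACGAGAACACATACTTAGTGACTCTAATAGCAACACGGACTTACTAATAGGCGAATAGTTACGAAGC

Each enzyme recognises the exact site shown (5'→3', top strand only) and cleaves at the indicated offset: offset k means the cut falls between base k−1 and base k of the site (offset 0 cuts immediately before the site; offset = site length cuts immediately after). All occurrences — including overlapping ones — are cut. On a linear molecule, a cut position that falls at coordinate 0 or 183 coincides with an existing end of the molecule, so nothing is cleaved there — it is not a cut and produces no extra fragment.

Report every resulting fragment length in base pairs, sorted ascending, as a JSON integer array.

[1,2,3,5,5,5,6,7,7,8,11,11,13,14,14,20,21,30]

Site scan:
  FykX ACGA/2: at [0, 60, 79, 87, 116, 176] ⇒ [2, 62, 81, 89, 118, 178]
  UxaIX CTAATAG/6: at [10, 139, 159] ⇒ [16, 145, 165]
  ZebIX AACAC/4: at [42, 47, 69, 84, 90, 111, 121, 147] ⇒ [46, 51, 73, 88, 94, 115, 125, 151]

Pooled cuts: [2, 16, 46, 51, 62, 73, 81, 88, 89, 94, 115, 118, 125, 145, 151, 165, 178]

Fragments:
  [0,2): 2 bp
  [2,16): 14 bp
  [16,46): 30 bp
  [46,51): 5 bp
  [51,62): 11 bp
  [62,73): 11 bp
  [73,81): 8 bp
  [81,88): 7 bp
  [88,89): 1 bp
  [89,94): 5 bp
  [94,115): 21 bp
  [115,118): 3 bp
  [118,125): 7 bp
  [125,145): 20 bp
  [145,151): 6 bp
  [151,165): 14 bp
  [165,178): 13 bp
  [178,183): 5 bp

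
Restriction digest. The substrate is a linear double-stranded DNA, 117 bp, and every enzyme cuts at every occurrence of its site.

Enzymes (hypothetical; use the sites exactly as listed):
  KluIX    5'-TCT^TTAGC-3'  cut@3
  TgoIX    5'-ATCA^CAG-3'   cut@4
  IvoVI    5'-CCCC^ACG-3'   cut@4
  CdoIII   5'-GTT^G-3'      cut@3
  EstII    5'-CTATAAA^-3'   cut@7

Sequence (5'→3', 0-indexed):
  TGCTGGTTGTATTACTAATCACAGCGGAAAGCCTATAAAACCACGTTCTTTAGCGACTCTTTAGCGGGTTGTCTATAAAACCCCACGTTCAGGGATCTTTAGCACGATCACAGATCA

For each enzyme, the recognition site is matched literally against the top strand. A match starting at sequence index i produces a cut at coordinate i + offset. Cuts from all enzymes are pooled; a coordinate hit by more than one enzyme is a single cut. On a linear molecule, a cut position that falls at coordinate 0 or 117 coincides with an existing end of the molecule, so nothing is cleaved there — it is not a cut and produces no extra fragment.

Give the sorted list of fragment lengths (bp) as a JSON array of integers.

[5,7,8,9,10,10,11,12,13,14,18]

Scan for sites:
  KluIX (TCTTTAGC, off=3): starts [46, 57, 95] → cuts [49, 60, 98]
  TgoIX (ATCACAG, off=4): starts [17, 106] → cuts [21, 110]
  IvoVI (CCCCACG, off=4): starts [80] → cuts [84]
  CdoIII (GTTG, off=3): starts [5, 67] → cuts [8, 70]
  EstII (CTATAAA, off=7): starts [32, 72] → cuts [39, 79]

All cut coordinates (distinct, sorted): [8, 21, 39, 49, 60, 70, 79, 84, 98, 110]

Fragments:
  [0,8): 8 bp
  [8,21): 13 bp
  [21,39): 18 bp
  [39,49): 10 bp
  [49,60): 11 bp
  [60,70): 10 bp
  [70,79): 9 bp
  [79,84): 5 bp
  [84,98): 14 bp
  [98,110): 12 bp
  [110,117): 7 bp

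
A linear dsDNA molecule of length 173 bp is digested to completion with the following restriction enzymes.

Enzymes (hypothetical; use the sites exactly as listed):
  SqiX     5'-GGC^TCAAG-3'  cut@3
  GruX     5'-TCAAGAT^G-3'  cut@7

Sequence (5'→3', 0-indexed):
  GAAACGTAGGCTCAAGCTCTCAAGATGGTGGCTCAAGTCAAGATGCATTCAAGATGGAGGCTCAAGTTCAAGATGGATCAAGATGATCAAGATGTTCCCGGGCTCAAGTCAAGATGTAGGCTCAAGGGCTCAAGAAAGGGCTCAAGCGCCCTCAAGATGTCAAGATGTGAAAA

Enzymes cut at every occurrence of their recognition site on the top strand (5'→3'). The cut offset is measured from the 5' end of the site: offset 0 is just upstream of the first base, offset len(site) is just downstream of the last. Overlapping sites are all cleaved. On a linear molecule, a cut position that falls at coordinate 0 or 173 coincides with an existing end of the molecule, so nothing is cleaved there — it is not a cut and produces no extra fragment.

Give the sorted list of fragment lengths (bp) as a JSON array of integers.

Per-enzyme occurrences:
  SqiX (GGCTCAAG, off=3): starts [8, 29, 58, 100, 118, 126, 138] → cuts [11, 32, 61, 103, 121, 129, 141]
  GruX (TCAAGATG, off=7): starts [19, 37, 48, 67, 77, 86, 108, 151, 159] → cuts [26, 44, 55, 74, 84, 93, 115, 158, 166]

Pooled cuts: [11, 26, 32, 44, 55, 61, 74, 84, 93, 103, 115, 121, 129, 141, 158, 166]

Fragments:
  [0,11): 11 bp
  [11,26): 15 bp
  [26,32): 6 bp
  [32,44): 12 bp
  [44,55): 11 bp
  [55,61): 6 bp
  [61,74): 13 bp
  [74,84): 10 bp
  [84,93): 9 bp
  [93,103): 10 bp
  [103,115): 12 bp
  [115,121): 6 bp
  [121,129): 8 bp
  [129,141): 12 bp
  [141,158): 17 bp
  [158,166): 8 bp
  [166,173): 7 bp

[6,6,6,7,8,8,9,10,10,11,11,12,12,12,13,15,17]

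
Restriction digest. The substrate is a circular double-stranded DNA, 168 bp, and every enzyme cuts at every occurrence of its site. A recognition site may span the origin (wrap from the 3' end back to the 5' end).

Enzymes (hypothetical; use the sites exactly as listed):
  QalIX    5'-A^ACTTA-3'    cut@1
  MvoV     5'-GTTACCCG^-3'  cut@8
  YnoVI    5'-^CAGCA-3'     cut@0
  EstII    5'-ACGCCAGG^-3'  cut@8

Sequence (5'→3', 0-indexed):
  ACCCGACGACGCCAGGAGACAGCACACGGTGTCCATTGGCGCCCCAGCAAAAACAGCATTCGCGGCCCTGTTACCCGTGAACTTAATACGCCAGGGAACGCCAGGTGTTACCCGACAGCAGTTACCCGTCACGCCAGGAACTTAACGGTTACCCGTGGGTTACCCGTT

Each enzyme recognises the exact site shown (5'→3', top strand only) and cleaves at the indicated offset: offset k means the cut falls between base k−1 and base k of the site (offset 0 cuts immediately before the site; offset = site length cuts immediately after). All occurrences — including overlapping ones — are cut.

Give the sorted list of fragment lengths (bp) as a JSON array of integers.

Per-enzyme occurrences:
  QalIX AACTTA/1: at [79, 138] ⇒ [80, 139]
  MvoV GTTACCCG/8: at [69, 106, 120, 147, 158, 165] ⇒ [5, 77, 114, 128, 155, 166]
  YnoVI CAGCA/0: at [19, 44, 53, 115] ⇒ [19, 44, 53, 115]
  EstII ACGCCAGG/8: at [8, 87, 97, 130] ⇒ [16, 95, 105, 138]

All cut coordinates (distinct, sorted): [5, 16, 19, 44, 53, 77, 80, 95, 105, 114, 115, 128, 138, 139, 155, 166]

Fragment lengths:
  5→16: 11 bp
  16→19: 3 bp
  19→44: 25 bp
  44→53: 9 bp
  53→77: 24 bp
  77→80: 3 bp
  80→95: 15 bp
  95→105: 10 bp
  105→114: 9 bp
  114→115: 1 bp
  115→128: 13 bp
  128→138: 10 bp
  138→139: 1 bp
  139→155: 16 bp
  155→166: 11 bp
  166→5 (wrap): 168-166+5 = 7 bp

[1,1,3,3,7,9,9,10,10,11,11,13,15,16,24,25]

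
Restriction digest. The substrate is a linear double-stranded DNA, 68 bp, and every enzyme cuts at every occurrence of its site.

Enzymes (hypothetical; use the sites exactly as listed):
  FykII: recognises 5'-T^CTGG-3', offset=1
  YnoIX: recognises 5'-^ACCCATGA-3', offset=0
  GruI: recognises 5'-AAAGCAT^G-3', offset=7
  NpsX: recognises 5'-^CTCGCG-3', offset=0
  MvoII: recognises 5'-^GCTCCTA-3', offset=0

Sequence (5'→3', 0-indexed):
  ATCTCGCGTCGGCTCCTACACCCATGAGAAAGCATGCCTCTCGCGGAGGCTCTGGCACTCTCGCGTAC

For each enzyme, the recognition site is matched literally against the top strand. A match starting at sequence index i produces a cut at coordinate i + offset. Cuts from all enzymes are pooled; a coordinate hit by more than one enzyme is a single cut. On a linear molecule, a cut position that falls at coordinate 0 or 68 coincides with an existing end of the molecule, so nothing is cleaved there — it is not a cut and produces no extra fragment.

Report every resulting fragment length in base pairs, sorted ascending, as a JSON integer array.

Site scan:
  FykII (TCTGG, off=1): starts [50] → cuts [51]
  YnoIX (ACCCATGA, off=0): starts [19] → cuts [19]
  GruI (AAAGCATG, off=7): starts [28] → cuts [35]
  NpsX (CTCGCG, off=0): starts [2, 39, 59] → cuts [2, 39, 59]
  MvoII (GCTCCTA, off=0): starts [11] → cuts [11]

Pooled cuts: [2, 11, 19, 35, 39, 51, 59]

Fragments:
  [0,2): 2 bp
  [2,11): 9 bp
  [11,19): 8 bp
  [19,35): 16 bp
  [35,39): 4 bp
  [39,51): 12 bp
  [51,59): 8 bp
  [59,68): 9 bp

[2,4,8,8,9,9,12,16]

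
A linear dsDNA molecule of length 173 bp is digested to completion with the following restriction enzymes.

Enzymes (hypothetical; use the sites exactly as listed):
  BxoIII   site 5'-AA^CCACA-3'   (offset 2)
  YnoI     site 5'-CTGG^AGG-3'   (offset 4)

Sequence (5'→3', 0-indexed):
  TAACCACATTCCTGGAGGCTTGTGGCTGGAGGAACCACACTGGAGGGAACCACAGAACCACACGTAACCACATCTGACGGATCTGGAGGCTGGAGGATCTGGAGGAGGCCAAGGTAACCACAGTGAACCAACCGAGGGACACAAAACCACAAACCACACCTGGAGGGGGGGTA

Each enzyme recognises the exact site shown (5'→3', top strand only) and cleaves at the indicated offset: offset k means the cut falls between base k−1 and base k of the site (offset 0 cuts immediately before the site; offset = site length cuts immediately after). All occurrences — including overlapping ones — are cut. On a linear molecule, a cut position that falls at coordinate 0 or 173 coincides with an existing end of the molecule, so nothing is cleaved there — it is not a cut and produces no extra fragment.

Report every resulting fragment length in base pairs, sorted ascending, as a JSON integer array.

[3,5,6,7,7,8,9,9,10,10,10,12,14,15,19,29]

Scan for sites:
  BxoIII (AACCACA, off=2): starts [1, 32, 47, 55, 65, 115, 144, 151] → cuts [3, 34, 49, 57, 67, 117, 146, 153]
  YnoI (CTGGAGG, off=4): starts [11, 25, 39, 82, 89, 98, 159] → cuts [15, 29, 43, 86, 93, 102, 163]

Pooled cuts: [3, 15, 29, 34, 43, 49, 57, 67, 86, 93, 102, 117, 146, 153, 163]

Fragments:
  [0,3): 3 bp
  [3,15): 12 bp
  [15,29): 14 bp
  [29,34): 5 bp
  [34,43): 9 bp
  [43,49): 6 bp
  [49,57): 8 bp
  [57,67): 10 bp
  [67,86): 19 bp
  [86,93): 7 bp
  [93,102): 9 bp
  [102,117): 15 bp
  [117,146): 29 bp
  [146,153): 7 bp
  [153,163): 10 bp
  [163,173): 10 bp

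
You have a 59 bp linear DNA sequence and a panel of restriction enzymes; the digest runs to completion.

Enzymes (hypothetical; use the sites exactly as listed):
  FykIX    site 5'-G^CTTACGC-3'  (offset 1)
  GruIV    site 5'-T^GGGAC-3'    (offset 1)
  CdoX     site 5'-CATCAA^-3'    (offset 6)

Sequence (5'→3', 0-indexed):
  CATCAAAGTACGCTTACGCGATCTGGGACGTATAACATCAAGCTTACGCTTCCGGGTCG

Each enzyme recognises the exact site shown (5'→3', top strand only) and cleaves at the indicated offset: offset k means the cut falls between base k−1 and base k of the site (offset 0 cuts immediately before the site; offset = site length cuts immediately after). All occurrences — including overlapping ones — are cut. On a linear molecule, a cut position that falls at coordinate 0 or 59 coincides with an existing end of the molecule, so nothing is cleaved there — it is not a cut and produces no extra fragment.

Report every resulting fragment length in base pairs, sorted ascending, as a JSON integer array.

Site scan:
  FykIX GCTTACGC/1: at [11, 41] ⇒ [12, 42]
  GruIV TGGGAC/1: at [23] ⇒ [24]
  CdoX CATCAA/6: at [0, 35] ⇒ [6, 41]

Pooled cuts: [6, 12, 24, 41, 42]

Fragment lengths:
  [0,6): 6 bp
  [6,12): 6 bp
  [12,24): 12 bp
  [24,41): 17 bp
  [41,42): 1 bp
  [42,59): 17 bp

[1,6,6,12,17,17]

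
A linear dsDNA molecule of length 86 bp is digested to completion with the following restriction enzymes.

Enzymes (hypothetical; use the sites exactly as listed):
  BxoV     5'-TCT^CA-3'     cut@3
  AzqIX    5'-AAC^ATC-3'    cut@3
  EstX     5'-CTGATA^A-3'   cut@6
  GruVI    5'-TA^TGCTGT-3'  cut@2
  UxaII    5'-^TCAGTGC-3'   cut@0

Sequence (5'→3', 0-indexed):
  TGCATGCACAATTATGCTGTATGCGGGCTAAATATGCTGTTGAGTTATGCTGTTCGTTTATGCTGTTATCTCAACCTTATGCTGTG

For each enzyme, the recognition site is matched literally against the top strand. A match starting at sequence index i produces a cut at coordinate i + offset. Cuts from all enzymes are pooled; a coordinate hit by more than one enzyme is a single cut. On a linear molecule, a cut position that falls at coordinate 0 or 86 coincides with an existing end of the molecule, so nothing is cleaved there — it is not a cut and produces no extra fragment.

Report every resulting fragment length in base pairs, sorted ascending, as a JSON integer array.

[7,8,11,13,13,14,20]

Scan for sites:
  BxoV (TCTCA, off=3): starts [68] → cuts [71]
  AzqIX (AACATC, off=3): no sites
  EstX (CTGATAA, off=6): no sites
  GruVI (TATGCTGT, off=2): starts [12, 32, 45, 58, 77] → cuts [14, 34, 47, 60, 79]
  UxaII (TCAGTGC, off=0): no sites

Pooled cuts: [14, 34, 47, 60, 71, 79]

Fragment lengths:
  [0,14): 14 bp
  [14,34): 20 bp
  [34,47): 13 bp
  [47,60): 13 bp
  [60,71): 11 bp
  [71,79): 8 bp
  [79,86): 7 bp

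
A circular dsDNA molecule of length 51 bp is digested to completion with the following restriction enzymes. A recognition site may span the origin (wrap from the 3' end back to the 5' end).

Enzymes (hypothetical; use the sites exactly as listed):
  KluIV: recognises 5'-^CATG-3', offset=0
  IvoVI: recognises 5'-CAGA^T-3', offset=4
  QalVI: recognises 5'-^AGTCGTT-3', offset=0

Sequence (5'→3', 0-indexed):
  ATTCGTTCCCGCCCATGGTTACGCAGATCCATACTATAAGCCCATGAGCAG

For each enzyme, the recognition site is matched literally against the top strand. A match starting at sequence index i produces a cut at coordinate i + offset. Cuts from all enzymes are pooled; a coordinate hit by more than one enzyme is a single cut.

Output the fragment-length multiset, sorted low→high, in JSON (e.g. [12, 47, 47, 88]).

[10,12,14,15]

Per-enzyme occurrences:
  KluIV CATG/0: at [13, 42] ⇒ [13, 42]
  IvoVI CAGAT/4: at [23, 48] ⇒ [1, 27]
  QalVI (AGTCGTT, off=0): no sites

Pooled cuts: [1, 13, 27, 42]

Fragments:
  1→13: 12 bp
  13→27: 14 bp
  27→42: 15 bp
  42→1 (wrap): 51-42+1 = 10 bp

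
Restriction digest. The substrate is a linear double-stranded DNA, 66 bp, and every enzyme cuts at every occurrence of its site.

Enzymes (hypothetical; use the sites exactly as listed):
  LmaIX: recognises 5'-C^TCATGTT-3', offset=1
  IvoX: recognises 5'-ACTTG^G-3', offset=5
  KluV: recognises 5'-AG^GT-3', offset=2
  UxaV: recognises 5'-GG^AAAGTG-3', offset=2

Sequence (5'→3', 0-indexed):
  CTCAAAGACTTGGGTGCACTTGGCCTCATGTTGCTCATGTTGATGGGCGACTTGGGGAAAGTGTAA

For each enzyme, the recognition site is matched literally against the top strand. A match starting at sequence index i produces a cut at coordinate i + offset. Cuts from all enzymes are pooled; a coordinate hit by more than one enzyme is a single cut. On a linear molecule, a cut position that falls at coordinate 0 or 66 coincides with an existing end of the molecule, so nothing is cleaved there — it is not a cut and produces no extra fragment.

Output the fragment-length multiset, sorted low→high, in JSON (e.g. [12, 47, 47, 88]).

Scan for sites:
  LmaIX (CTCATGTT, off=1): starts [24, 33] → cuts [25, 34]
  IvoX (ACTTGG, off=5): starts [7, 17, 49] → cuts [12, 22, 54]
  KluV (AGGT, off=2): no sites
  UxaV (GGAAAGTG, off=2): starts [55] → cuts [57]

All cut coordinates (distinct, sorted): [12, 22, 25, 34, 54, 57]

Fragment lengths:
  [0,12): 12 bp
  [12,22): 10 bp
  [22,25): 3 bp
  [25,34): 9 bp
  [34,54): 20 bp
  [54,57): 3 bp
  [57,66): 9 bp

[3,3,9,9,10,12,20]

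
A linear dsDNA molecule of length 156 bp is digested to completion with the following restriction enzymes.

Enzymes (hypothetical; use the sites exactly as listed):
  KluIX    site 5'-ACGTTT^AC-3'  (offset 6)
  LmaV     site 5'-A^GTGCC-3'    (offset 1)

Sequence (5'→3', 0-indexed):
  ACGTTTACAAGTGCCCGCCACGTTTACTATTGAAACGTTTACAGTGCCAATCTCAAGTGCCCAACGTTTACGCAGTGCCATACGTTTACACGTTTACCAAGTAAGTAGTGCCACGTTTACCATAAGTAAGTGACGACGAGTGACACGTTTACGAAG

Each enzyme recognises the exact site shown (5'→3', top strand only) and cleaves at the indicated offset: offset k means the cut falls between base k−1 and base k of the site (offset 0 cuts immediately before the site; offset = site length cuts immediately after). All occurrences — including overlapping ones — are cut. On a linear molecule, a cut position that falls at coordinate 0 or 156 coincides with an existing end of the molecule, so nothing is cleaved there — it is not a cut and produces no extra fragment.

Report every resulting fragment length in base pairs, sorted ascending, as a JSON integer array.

Site scan:
  KluIX ACGTTTAC/6: at [0, 19, 34, 63, 81, 89, 112, 144] ⇒ [6, 25, 40, 69, 87, 95, 118, 150]
  LmaV AGTGCC/1: at [9, 42, 55, 73, 106] ⇒ [10, 43, 56, 74, 107]

Pooled cuts: [6, 10, 25, 40, 43, 56, 69, 74, 87, 95, 107, 118, 150]

Fragment lengths:
  [0,6): 6 bp
  [6,10): 4 bp
  [10,25): 15 bp
  [25,40): 15 bp
  [40,43): 3 bp
  [43,56): 13 bp
  [56,69): 13 bp
  [69,74): 5 bp
  [74,87): 13 bp
  [87,95): 8 bp
  [95,107): 12 bp
  [107,118): 11 bp
  [118,150): 32 bp
  [150,156): 6 bp

[3,4,5,6,6,8,11,12,13,13,13,15,15,32]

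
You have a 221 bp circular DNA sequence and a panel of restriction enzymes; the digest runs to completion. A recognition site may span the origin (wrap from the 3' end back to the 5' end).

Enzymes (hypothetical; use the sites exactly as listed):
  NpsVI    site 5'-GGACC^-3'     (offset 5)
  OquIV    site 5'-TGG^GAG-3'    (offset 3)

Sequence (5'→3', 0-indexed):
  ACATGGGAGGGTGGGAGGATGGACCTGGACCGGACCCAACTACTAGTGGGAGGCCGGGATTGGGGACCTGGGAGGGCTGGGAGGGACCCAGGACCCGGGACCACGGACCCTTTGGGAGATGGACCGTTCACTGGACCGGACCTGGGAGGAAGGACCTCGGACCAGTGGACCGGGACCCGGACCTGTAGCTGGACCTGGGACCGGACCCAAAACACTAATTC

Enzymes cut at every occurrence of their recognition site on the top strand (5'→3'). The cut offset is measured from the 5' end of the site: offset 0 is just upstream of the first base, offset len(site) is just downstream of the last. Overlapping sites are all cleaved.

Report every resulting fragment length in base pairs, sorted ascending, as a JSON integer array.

Per-enzyme occurrences:
  NpsVI GGACC/5: at [20, 26, 31, 63, 83, 90, 97, 104, 120, 132, 137, 151, 158, 166, 172, 178, 190, 197, 202] ⇒ [25, 31, 36, 68, 88, 95, 102, 109, 125, 137, 142, 156, 163, 171, 177, 183, 195, 202, 207]
  OquIV TGGGAG/3: at [3, 11, 46, 68, 77, 112, 142] ⇒ [6, 14, 49, 71, 80, 115, 145]

All cut coordinates (distinct, sorted): [6, 14, 25, 31, 36, 49, 68, 71, 80, 88, 95, 102, 109, 115, 125, 137, 142, 145, 156, 163, 171, 177, 183, 195, 202, 207]

Fragment lengths:
  6→14: 8 bp
  14→25: 11 bp
  25→31: 6 bp
  31→36: 5 bp
  36→49: 13 bp
  49→68: 19 bp
  68→71: 3 bp
  71→80: 9 bp
  80→88: 8 bp
  88→95: 7 bp
  95→102: 7 bp
  102→109: 7 bp
  109→115: 6 bp
  115→125: 10 bp
  125→137: 12 bp
  137→142: 5 bp
  142→145: 3 bp
  145→156: 11 bp
  156→163: 7 bp
  163→171: 8 bp
  171→177: 6 bp
  177→183: 6 bp
  183→195: 12 bp
  195→202: 7 bp
  202→207: 5 bp
  207→6 (wrap): 221-207+6 = 20 bp

[3,3,5,5,5,6,6,6,6,7,7,7,7,7,8,8,8,9,10,11,11,12,12,13,19,20]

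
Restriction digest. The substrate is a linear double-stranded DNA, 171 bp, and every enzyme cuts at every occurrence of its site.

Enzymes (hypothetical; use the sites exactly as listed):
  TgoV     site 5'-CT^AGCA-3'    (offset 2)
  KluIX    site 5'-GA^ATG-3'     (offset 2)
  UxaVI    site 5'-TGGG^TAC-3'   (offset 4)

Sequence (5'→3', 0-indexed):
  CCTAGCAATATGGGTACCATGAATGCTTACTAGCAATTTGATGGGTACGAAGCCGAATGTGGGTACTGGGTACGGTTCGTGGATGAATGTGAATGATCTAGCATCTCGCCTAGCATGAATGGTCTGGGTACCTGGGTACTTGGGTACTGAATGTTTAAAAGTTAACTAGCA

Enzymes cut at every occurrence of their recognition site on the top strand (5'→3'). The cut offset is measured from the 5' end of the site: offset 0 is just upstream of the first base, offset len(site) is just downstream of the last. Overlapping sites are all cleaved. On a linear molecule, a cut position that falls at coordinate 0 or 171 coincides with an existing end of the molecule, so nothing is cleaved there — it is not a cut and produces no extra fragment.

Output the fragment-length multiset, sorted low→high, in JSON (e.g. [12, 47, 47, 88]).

[3,4,6,6,7,7,7,7,8,8,8,9,10,11,11,12,14,16,17]

Site scan:
  TgoV (CTAGCA, off=2): starts [1, 29, 97, 109, 165] → cuts [3, 31, 99, 111, 167]
  KluIX (GAATG, off=2): starts [20, 54, 84, 90, 116, 148] → cuts [22, 56, 86, 92, 118, 150]
  UxaVI (TGGGTAC, off=4): starts [10, 41, 59, 66, 124, 132, 140] → cuts [14, 45, 63, 70, 128, 136, 144]

Pooled cuts: [3, 14, 22, 31, 45, 56, 63, 70, 86, 92, 99, 111, 118, 128, 136, 144, 150, 167]

Fragments:
  [0,3): 3 bp
  [3,14): 11 bp
  [14,22): 8 bp
  [22,31): 9 bp
  [31,45): 14 bp
  [45,56): 11 bp
  [56,63): 7 bp
  [63,70): 7 bp
  [70,86): 16 bp
  [86,92): 6 bp
  [92,99): 7 bp
  [99,111): 12 bp
  [111,118): 7 bp
  [118,128): 10 bp
  [128,136): 8 bp
  [136,144): 8 bp
  [144,150): 6 bp
  [150,167): 17 bp
  [167,171): 4 bp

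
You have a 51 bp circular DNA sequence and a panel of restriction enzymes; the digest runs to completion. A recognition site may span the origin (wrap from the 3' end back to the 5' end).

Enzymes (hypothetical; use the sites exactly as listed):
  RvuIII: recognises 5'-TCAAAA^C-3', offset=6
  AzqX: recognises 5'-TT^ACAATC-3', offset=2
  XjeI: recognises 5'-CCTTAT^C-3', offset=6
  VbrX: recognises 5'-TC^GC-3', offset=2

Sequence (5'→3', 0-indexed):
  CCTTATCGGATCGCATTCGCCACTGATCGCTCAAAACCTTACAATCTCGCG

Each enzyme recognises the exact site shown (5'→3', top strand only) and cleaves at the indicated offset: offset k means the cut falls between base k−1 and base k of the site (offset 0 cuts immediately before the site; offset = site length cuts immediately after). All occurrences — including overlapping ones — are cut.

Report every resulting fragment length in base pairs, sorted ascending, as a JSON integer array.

Per-enzyme occurrences:
  RvuIII (TCAAAAC, off=6): starts [30] → cuts [36]
  AzqX (TTACAATC, off=2): starts [38] → cuts [40]
  XjeI (CCTTATC, off=6): starts [0] → cuts [6]
  VbrX (TCGC, off=2): starts [10, 16, 26, 46] → cuts [12, 18, 28, 48]

All cut coordinates (distinct, sorted): [6, 12, 18, 28, 36, 40, 48]

Fragments:
  6→12: 6 bp
  12→18: 6 bp
  18→28: 10 bp
  28→36: 8 bp
  36→40: 4 bp
  40→48: 8 bp
  48→6 (wrap): 51-48+6 = 9 bp

[4,6,6,8,8,9,10]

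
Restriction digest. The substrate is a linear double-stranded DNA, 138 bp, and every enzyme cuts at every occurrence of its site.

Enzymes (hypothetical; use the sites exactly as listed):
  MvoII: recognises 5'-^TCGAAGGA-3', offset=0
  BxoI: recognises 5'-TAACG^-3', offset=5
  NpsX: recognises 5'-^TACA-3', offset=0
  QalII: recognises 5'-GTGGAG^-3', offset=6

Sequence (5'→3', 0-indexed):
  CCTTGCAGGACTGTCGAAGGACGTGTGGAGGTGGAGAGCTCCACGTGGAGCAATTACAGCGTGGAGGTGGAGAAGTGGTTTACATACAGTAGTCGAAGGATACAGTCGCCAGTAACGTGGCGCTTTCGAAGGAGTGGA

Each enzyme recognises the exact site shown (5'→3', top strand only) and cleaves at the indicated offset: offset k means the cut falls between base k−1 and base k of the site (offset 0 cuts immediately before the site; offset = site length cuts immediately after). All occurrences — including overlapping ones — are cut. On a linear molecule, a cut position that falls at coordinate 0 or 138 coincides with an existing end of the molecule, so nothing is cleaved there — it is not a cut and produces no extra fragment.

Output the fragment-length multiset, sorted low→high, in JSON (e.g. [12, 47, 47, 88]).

[4,4,6,6,8,8,8,8,12,13,13,14,17,17]

Scan for sites:
  MvoII TCGAAGGA/0: at [13, 92, 125] ⇒ [13, 92, 125]
  BxoI TAACG/5: at [112] ⇒ [117]
  NpsX TACA/0: at [54, 80, 84, 100] ⇒ [54, 80, 84, 100]
  QalII GTGGAG/6: at [24, 30, 44, 60, 66] ⇒ [30, 36, 50, 66, 72]

All cut coordinates (distinct, sorted): [13, 30, 36, 50, 54, 66, 72, 80, 84, 92, 100, 117, 125]

Fragment lengths:
  [0,13): 13 bp
  [13,30): 17 bp
  [30,36): 6 bp
  [36,50): 14 bp
  [50,54): 4 bp
  [54,66): 12 bp
  [66,72): 6 bp
  [72,80): 8 bp
  [80,84): 4 bp
  [84,92): 8 bp
  [92,100): 8 bp
  [100,117): 17 bp
  [117,125): 8 bp
  [125,138): 13 bp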